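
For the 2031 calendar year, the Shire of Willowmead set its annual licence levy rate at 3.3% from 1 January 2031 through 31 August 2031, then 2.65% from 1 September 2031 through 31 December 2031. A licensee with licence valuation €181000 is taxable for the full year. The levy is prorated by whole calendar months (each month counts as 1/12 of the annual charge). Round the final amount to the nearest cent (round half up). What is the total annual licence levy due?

1 January – 31 August 2031: 8 months at 3.3% → €181000 × 3.3% × 8/12 = €3982.0000
1 September – 31 December 2031: 4 months at 2.65% → €181000 × 2.65% × 4/12 = €1598.8333
Total = €5580.8333

€5580.83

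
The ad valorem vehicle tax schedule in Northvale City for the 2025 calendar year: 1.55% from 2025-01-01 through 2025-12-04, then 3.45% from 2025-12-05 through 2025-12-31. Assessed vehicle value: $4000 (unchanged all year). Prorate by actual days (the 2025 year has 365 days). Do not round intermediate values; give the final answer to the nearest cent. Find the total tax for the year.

2025-01-01 to 2025-12-04: 338 days at 1.55% → $4000 × 1.55% × 338/365 = $57.4137
2025-12-05 to 2025-12-31: 27 days at 3.45% → $4000 × 3.45% × 27/365 = $10.2082
Total = $67.6219

$67.62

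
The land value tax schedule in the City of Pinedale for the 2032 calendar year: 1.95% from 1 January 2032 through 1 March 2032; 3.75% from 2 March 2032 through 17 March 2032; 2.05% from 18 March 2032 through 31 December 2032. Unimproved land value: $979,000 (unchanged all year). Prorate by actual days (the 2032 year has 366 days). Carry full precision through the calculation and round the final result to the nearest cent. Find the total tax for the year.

1 January – 1 March 2032: 61 days at 1.95% → $979,000 × 1.95% × 61/366 = $3,181.7500
2 March – 17 March 2032: 16 days at 3.75% → $979,000 × 3.75% × 16/366 = $1,604.9180
18 March – 31 December 2032: 289 days at 2.05% → $979,000 × 2.05% × 289/366 = $15,847.2281
Total = $20,633.8962

$20,633.90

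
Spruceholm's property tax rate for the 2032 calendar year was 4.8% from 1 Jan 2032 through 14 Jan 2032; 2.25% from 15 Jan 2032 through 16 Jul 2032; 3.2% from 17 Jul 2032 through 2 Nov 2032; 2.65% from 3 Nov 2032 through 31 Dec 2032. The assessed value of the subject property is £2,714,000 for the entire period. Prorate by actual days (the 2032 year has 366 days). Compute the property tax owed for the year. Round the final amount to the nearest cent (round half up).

1 Jan – 14 Jan 2032: 14 days at 4.8% → £2,714,000 × 4.8% × 14/366 = £4,983.0820
15 Jan – 16 Jul 2032: 184 days at 2.25% → £2,714,000 × 2.25% × 184/366 = £30,699.3443
17 Jul – 2 Nov 2032: 109 days at 3.2% → £2,714,000 × 3.2% × 109/366 = £25,864.5683
3 Nov – 31 Dec 2032: 59 days at 2.65% → £2,714,000 × 2.65% × 59/366 = £11,593.8224
Total = £73,140.8169

£73,140.82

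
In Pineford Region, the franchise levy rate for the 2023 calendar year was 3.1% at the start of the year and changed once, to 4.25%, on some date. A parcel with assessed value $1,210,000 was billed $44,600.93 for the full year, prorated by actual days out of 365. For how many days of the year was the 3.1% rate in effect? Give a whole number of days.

Let d = days at the first rate; then 365 − d days at the second rate.
$1,210,000 × [3.1%·d + 4.25%·(365−d)] / 365 = $44,600.93
Solving gives d = 179, so the new rate took effect on June 29, 2023.

179 days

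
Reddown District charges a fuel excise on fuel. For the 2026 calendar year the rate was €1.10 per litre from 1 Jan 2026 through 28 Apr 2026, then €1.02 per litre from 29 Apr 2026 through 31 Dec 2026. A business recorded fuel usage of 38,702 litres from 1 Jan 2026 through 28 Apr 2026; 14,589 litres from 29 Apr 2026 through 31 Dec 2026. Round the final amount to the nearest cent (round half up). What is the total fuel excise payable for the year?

€57,452.98

1 Jan – 28 Apr 2026: 38,702 litres at €1.10/litre → €42,572.20
29 Apr – 31 Dec 2026: 14,589 litres at €1.02/litre → €14,880.78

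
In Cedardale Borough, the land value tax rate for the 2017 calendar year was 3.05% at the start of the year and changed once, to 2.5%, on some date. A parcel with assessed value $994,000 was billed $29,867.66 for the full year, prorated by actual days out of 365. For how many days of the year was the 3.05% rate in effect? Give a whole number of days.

335 days

Let d = days at the first rate; then 365 − d days at the second rate.
$994,000 × [3.05%·d + 2.5%·(365−d)] / 365 = $29,867.66
Solving gives d = 335, so the new rate took effect on December 2, 2017.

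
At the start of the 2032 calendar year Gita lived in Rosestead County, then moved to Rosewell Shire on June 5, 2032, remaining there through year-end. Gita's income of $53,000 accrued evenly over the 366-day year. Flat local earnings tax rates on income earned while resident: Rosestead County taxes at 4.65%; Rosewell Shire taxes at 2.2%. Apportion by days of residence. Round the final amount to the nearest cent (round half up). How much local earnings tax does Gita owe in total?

Rosestead County, January 1 – June 4, 2032: 156 days → $53,000 × 4.65% × 156/366 = $1,050.4426
Rosewell Shire, June 5 – December 31, 2032: 210 days → $53,000 × 2.2% × 210/366 = $669.0164
Total = $1,719.4590

$1,719.46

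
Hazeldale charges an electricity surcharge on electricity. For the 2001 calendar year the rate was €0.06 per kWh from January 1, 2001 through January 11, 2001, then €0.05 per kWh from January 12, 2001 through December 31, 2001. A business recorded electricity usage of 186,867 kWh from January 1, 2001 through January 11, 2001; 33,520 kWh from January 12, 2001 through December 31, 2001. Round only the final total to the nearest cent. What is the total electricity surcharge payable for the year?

€12888.02

January 1 – January 11, 2001: 186,867 kWh at €0.06/kWh → €11212.02
January 12 – December 31, 2001: 33,520 kWh at €0.05/kWh → €1676.00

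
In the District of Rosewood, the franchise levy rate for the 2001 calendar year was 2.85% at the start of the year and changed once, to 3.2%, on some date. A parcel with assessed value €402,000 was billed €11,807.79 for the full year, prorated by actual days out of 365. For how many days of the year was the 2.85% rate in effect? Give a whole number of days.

Let d = days at the first rate; then 365 − d days at the second rate.
€402,000 × [2.85%·d + 3.2%·(365−d)] / 365 = €11,807.79
Solving gives d = 274, so the new rate took effect on 2 Oct 2001.

274 days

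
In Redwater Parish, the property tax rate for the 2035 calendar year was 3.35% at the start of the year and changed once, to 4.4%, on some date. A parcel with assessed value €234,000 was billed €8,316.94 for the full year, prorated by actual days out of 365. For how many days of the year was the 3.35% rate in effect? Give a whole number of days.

294 days

Let d = days at the first rate; then 365 − d days at the second rate.
€234,000 × [3.35%·d + 4.4%·(365−d)] / 365 = €8,316.94
Solving gives d = 294, so the new rate took effect on October 22, 2035.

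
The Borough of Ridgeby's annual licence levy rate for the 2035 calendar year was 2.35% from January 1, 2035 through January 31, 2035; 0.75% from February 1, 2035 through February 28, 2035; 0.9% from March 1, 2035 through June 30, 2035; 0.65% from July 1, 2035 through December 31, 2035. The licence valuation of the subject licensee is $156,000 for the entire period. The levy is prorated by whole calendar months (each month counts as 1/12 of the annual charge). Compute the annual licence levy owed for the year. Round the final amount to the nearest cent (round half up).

$1,378.00

January 1 – January 31, 2035: 1 month at 2.35% → $156,000 × 2.35% × 1/12 = $305.5000
February 1 – February 28, 2035: 1 month at 0.75% → $156,000 × 0.75% × 1/12 = $97.5000
March 1 – June 30, 2035: 4 months at 0.9% → $156,000 × 0.9% × 4/12 = $468.0000
July 1 – December 31, 2035: 6 months at 0.65% → $156,000 × 0.65% × 6/12 = $507.0000
Total = $1,378.0000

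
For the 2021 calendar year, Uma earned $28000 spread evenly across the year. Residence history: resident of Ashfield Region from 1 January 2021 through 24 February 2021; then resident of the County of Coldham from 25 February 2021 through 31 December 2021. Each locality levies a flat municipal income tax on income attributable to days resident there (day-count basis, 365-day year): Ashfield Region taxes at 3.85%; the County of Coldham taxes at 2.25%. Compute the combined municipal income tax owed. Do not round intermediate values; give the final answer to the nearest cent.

$697.51

Ashfield Region, 1 January – 24 February 2021: 55 days → $28000 × 3.85% × 55/365 = $162.4384
The County of Coldham, 25 February – 31 December 2021: 310 days → $28000 × 2.25% × 310/365 = $535.0685
Total = $697.5068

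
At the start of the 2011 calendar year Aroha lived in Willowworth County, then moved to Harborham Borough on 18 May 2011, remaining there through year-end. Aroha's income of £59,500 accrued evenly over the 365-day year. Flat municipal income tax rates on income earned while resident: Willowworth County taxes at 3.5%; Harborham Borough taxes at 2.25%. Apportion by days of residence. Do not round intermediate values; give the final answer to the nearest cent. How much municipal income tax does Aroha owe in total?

£1,617.91

Willowworth County, 1 January – 17 May 2011: 137 days → £59,500 × 3.5% × 137/365 = £781.6507
Harborham Borough, 18 May – 31 December 2011: 228 days → £59,500 × 2.25% × 228/365 = £836.2603
Total = £1,617.9110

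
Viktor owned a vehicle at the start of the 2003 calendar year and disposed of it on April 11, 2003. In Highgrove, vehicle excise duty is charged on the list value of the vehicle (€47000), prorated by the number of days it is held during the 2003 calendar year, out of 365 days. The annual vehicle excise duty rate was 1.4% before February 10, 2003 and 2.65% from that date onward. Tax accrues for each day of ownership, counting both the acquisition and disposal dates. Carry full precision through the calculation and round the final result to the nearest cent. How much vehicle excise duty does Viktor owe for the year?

€280.26

January 1 – February 9, 2003: 40 days at 1.4% → €47000 × 1.4% × 40/365 = €72.1096
February 10 – April 11, 2003: 61 days at 2.65% → €47000 × 2.65% × 61/365 = €208.1521
Total = €280.2616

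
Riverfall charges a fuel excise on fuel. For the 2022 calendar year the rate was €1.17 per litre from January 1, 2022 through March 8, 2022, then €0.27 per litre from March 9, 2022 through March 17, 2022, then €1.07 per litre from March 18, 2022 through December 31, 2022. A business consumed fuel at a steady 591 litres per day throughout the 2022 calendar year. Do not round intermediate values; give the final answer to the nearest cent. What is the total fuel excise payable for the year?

January 1 – March 8, 2022: 67 days × 591 litres/day = 39,597 litres at €1.17/litre → €46,328.49
March 9 – March 17, 2022: 9 days × 591 litres/day = 5,319 litres at €0.27/litre → €1,436.13
March 18 – December 31, 2022: 289 days × 591 litres/day = 170,799 litres at €1.07/litre → €182,754.93

€230,519.55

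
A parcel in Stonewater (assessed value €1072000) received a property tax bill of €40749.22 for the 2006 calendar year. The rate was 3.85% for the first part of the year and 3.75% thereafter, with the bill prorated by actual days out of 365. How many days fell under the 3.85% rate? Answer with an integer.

Let d = days at the first rate; then 365 − d days at the second rate.
€1072000 × [3.85%·d + 3.75%·(365−d)] / 365 = €40749.22
Solving gives d = 187, so the new rate took effect on July 7, 2006.

187 days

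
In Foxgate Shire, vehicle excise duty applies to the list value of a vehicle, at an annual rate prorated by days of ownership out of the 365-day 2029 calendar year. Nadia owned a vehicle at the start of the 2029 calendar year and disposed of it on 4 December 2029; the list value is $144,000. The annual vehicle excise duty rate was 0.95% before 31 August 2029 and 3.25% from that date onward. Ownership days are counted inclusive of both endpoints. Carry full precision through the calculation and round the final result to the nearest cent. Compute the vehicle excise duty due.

$2,137.91

1 January – 30 August 2029: 242 days at 0.95% → $144,000 × 0.95% × 242/365 = $907.0027
31 August – 4 December 2029: 96 days at 3.25% → $144,000 × 3.25% × 96/365 = $1,230.9041
Total = $2,137.9068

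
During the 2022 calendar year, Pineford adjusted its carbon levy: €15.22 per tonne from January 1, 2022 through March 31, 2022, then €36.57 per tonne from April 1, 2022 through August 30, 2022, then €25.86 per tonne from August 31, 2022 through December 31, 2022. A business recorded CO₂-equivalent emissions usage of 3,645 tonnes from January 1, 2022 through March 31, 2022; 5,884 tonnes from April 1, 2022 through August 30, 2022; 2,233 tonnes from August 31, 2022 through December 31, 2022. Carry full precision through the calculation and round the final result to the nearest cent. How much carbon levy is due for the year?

€328,400.16

January 1 – March 31, 2022: 3,645 tonnes at €15.22/tonne → €55,476.90
April 1 – August 30, 2022: 5,884 tonnes at €36.57/tonne → €215,177.88
August 31 – December 31, 2022: 2,233 tonnes at €25.86/tonne → €57,745.38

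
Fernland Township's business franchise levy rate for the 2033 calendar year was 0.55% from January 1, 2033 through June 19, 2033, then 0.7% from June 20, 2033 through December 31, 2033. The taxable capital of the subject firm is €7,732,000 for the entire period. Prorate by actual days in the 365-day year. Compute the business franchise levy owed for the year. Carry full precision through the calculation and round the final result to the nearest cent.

€48,722.19

January 1 – June 19, 2033: 170 days at 0.55% → €7,732,000 × 0.55% × 170/365 = €19,806.6301
June 20 – December 31, 2033: 195 days at 0.7% → €7,732,000 × 0.7% × 195/365 = €28,915.5616
Total = €48,722.1918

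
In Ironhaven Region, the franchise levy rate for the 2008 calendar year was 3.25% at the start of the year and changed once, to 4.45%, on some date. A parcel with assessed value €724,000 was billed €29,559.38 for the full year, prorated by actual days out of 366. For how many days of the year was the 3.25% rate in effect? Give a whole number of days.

Let d = days at the first rate; then 366 − d days at the second rate.
€724,000 × [3.25%·d + 4.45%·(366−d)] / 366 = €29,559.38
Solving gives d = 112, so the new rate took effect on April 22, 2008.

112 days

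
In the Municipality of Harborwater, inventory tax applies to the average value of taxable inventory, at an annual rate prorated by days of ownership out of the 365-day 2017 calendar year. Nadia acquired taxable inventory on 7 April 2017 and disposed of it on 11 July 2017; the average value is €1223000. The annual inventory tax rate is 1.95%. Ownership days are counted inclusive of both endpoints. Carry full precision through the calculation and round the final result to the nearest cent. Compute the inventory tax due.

€6272.48

Days held (7 April – 11 July 2017): 96 out of 365
Tax = €1223000 × 1.95% × 96/365 = €6272.4822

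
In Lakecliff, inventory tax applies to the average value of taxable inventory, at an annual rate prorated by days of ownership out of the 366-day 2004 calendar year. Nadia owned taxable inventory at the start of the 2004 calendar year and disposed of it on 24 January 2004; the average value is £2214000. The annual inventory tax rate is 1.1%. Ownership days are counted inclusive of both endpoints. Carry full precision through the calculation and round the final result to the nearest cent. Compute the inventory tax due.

£1596.98

Days held (1 January – 24 January 2004): 24 out of 366
Tax = £2214000 × 1.1% × 24/366 = £1596.9836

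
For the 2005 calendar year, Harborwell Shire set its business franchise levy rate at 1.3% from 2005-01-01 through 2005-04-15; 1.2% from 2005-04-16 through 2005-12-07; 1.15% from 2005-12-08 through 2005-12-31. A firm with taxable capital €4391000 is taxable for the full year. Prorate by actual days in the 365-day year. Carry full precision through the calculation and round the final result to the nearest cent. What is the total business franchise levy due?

€53810.80

2005-01-01 to 2005-04-15: 105 days at 1.3% → €4391000 × 1.3% × 105/365 = €16421.1370
2005-04-16 to 2005-12-07: 236 days at 1.2% → €4391000 × 1.2% × 236/365 = €34069.3479
2005-12-08 to 2005-12-31: 24 days at 1.15% → €4391000 × 1.15% × 24/365 = €3320.3178
Total = €53810.8027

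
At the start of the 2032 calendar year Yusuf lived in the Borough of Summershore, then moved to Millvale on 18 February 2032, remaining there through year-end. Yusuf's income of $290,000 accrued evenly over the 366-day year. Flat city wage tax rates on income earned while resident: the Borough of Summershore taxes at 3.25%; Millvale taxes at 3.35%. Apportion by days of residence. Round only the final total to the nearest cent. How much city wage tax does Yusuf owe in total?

The Borough of Summershore, 1 January – 17 February 2032: 48 days → $290,000 × 3.25% × 48/366 = $1,236.0656
Millvale, 18 February – 31 December 2032: 318 days → $290,000 × 3.35% × 318/366 = $8,440.9016
Total = $9,676.9672

$9,676.97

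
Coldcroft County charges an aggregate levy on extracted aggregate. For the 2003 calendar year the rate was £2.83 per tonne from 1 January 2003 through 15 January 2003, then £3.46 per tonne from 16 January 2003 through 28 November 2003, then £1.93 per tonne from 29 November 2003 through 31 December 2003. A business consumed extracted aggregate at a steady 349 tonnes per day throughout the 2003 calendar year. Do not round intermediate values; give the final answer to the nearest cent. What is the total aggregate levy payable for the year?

£419,833.04

1 January – 15 January 2003: 15 days × 349 tonnes/day = 5,235 tonnes at £2.83/tonne → £14,815.05
16 January – 28 November 2003: 317 days × 349 tonnes/day = 110,633 tonnes at £3.46/tonne → £382,790.18
29 November – 31 December 2003: 33 days × 349 tonnes/day = 11,517 tonnes at £1.93/tonne → £22,227.81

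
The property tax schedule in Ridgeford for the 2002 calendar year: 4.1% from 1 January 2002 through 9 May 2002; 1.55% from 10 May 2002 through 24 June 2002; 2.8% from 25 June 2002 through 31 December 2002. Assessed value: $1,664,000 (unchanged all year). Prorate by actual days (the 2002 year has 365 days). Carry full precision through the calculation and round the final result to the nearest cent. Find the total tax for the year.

$51,615.91

1 January – 9 May 2002: 129 days at 4.1% → $1,664,000 × 4.1% × 129/365 = $24,112.0438
10 May – 24 June 2002: 46 days at 1.55% → $1,664,000 × 1.55% × 46/365 = $3,250.4986
25 June – 31 December 2002: 190 days at 2.8% → $1,664,000 × 2.8% × 190/365 = $24,253.3699
Total = $51,615.9123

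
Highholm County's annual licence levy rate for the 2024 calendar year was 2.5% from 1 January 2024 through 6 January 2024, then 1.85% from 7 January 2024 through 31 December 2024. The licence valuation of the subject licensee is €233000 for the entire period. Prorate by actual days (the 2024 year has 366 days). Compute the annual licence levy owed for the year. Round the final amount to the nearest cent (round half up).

1 January – 6 January 2024: 6 days at 2.5% → €233000 × 2.5% × 6/366 = €95.4918
7 January – 31 December 2024: 360 days at 1.85% → €233000 × 1.85% × 360/366 = €4239.8361
Total = €4335.3279

€4335.33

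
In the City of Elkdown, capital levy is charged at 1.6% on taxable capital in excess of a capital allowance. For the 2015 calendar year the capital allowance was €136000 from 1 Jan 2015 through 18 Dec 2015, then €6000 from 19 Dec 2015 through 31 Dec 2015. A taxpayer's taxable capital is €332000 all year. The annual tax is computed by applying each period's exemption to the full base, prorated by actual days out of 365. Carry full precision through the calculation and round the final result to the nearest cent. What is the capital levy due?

€3210.08

1 Jan – 18 Dec 2015: 352 days, exemption €136000 → (€332000 − €136000) × 1.6% × 352/365 = €3024.3068
19 Dec – 31 Dec 2015: 13 days, exemption €6000 → (€332000 − €6000) × 1.6% × 13/365 = €185.7753
Total = €3210.0822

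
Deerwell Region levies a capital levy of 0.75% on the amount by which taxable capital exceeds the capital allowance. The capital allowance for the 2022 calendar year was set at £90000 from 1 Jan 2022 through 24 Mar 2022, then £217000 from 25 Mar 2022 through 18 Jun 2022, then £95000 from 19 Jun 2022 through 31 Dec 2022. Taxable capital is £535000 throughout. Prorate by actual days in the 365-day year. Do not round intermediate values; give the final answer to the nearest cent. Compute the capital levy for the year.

1 Jan – 24 Mar 2022: 83 days, exemption £90000 → (£535000 − £90000) × 0.75% × 83/365 = £758.9384
25 Mar – 18 Jun 2022: 86 days, exemption £217000 → (£535000 − £217000) × 0.75% × 86/365 = £561.9452
19 Jun – 31 Dec 2022: 196 days, exemption £95000 → (£535000 − £95000) × 0.75% × 196/365 = £1772.0548
Total = £3092.9384

£3092.94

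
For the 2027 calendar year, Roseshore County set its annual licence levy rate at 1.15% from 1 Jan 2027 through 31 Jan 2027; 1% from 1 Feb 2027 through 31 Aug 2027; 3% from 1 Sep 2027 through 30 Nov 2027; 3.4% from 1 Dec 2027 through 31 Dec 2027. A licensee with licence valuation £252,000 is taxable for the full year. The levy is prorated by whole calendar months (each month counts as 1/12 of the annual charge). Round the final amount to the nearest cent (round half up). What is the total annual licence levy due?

1 Jan – 31 Jan 2027: 1 month at 1.15% → £252,000 × 1.15% × 1/12 = £241.5000
1 Feb – 31 Aug 2027: 7 months at 1% → £252,000 × 1% × 7/12 = £1,470.0000
1 Sep – 30 Nov 2027: 3 months at 3% → £252,000 × 3% × 3/12 = £1,890.0000
1 Dec – 31 Dec 2027: 1 month at 3.4% → £252,000 × 3.4% × 1/12 = £714.0000
Total = £4,315.5000

£4,315.50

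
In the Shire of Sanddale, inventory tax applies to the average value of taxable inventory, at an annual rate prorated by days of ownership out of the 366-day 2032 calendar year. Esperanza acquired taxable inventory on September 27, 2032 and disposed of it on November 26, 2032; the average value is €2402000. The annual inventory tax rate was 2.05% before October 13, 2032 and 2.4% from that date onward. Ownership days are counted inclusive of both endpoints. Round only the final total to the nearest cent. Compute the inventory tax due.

€9240.48

September 27 – October 12, 2032: 16 days at 2.05% → €2402000 × 2.05% × 16/366 = €2152.6120
October 13 – November 26, 2032: 45 days at 2.4% → €2402000 × 2.4% × 45/366 = €7087.8689
Total = €9240.4809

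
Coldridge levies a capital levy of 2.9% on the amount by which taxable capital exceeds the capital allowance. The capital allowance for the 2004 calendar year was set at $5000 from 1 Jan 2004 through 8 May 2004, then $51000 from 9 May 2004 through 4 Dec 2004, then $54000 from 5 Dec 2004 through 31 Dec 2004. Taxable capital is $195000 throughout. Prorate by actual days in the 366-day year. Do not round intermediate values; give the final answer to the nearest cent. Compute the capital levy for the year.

1 Jan – 8 May 2004: 129 days, exemption $5000 → ($195000 − $5000) × 2.9% × 129/366 = $1942.0492
9 May – 4 Dec 2004: 210 days, exemption $51000 → ($195000 − $51000) × 2.9% × 210/366 = $2396.0656
5 Dec – 31 Dec 2004: 27 days, exemption $54000 → ($195000 − $54000) × 2.9% × 27/366 = $301.6475
Total = $4639.7623

$4639.76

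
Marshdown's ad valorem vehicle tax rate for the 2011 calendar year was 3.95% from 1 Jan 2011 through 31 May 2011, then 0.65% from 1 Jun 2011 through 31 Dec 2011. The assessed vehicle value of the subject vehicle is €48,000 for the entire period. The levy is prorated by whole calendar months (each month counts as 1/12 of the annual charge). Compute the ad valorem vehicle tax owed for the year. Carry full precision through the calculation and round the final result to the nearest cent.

1 Jan – 31 May 2011: 5 months at 3.95% → €48,000 × 3.95% × 5/12 = €790.0000
1 Jun – 31 Dec 2011: 7 months at 0.65% → €48,000 × 0.65% × 7/12 = €182.0000
Total = €972.0000

€972.00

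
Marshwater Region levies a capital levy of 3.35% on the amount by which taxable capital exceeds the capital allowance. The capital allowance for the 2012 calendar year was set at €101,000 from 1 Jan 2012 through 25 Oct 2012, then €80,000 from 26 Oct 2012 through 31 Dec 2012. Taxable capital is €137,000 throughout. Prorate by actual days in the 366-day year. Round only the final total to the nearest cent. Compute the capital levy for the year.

1 Jan – 25 Oct 2012: 299 days, exemption €101,000 → (€137,000 − €101,000) × 3.35% × 299/366 = €985.2295
26 Oct – 31 Dec 2012: 67 days, exemption €80,000 → (€137,000 − €80,000) × 3.35% × 67/366 = €349.5533
Total = €1,334.7828

€1,334.78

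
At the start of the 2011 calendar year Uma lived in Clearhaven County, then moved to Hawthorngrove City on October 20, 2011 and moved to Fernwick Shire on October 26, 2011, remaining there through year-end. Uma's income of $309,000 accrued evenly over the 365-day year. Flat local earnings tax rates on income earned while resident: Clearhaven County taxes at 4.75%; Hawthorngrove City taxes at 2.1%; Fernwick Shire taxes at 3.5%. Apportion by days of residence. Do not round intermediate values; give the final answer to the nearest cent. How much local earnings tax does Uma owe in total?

Clearhaven County, January 1 – October 19, 2011: 292 days → $309,000 × 4.75% × 292/365 = $11,742.0000
Hawthorngrove City, October 20 – October 25, 2011: 6 days → $309,000 × 2.1% × 6/365 = $106.6685
Fernwick Shire, October 26 – December 31, 2011: 67 days → $309,000 × 3.5% × 67/365 = $1,985.2192
Total = $13,833.8877

$13,833.89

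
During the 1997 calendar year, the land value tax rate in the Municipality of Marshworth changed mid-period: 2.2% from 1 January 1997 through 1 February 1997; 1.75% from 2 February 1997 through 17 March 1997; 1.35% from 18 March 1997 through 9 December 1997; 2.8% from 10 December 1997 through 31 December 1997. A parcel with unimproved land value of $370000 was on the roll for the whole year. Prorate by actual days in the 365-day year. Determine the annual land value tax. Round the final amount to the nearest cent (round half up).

1 January – 1 February 1997: 32 days at 2.2% → $370000 × 2.2% × 32/365 = $713.6438
2 February – 17 March 1997: 44 days at 1.75% → $370000 × 1.75% × 44/365 = $780.5479
18 March – 9 December 1997: 267 days at 1.35% → $370000 × 1.35% × 267/365 = $3653.8767
10 December – 31 December 1997: 22 days at 2.8% → $370000 × 2.8% × 22/365 = $624.4384
Total = $5772.5068

$5772.51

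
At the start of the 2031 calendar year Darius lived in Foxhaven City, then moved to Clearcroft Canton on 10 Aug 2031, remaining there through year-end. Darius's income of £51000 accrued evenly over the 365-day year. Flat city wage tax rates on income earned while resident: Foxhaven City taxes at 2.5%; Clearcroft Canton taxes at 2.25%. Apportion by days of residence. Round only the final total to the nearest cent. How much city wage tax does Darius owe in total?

Foxhaven City, 1 Jan – 9 Aug 2031: 221 days → £51000 × 2.5% × 221/365 = £771.9863
Clearcroft Canton, 10 Aug – 31 Dec 2031: 144 days → £51000 × 2.25% × 144/365 = £452.7123
Total = £1224.6986

£1224.70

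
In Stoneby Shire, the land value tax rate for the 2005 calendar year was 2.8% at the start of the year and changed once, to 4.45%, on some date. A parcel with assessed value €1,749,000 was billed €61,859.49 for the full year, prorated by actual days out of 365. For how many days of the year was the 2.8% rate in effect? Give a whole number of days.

202 days

Let d = days at the first rate; then 365 − d days at the second rate.
€1,749,000 × [2.8%·d + 4.45%·(365−d)] / 365 = €61,859.49
Solving gives d = 202, so the new rate took effect on 22 Jul 2005.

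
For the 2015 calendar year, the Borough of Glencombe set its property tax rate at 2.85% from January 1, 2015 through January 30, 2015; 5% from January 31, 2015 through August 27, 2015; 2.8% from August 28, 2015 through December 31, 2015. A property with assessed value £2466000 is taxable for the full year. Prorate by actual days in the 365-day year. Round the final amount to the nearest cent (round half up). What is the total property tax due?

January 1 – January 30, 2015: 30 days at 2.85% → £2466000 × 2.85% × 30/365 = £5776.5205
January 31 – August 27, 2015: 209 days at 5% → £2466000 × 5% × 209/365 = £70601.9178
August 28 – December 31, 2015: 126 days at 2.8% → £2466000 × 2.8% × 126/365 = £23835.7479
Total = £100214.1863

£100214.19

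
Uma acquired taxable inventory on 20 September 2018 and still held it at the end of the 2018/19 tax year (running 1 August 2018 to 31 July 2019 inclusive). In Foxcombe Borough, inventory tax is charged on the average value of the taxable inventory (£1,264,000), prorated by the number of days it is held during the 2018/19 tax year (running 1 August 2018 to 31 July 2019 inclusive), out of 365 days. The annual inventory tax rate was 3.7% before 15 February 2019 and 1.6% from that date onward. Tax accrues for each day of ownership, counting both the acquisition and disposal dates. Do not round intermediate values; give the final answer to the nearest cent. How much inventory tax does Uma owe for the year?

20 September 2018 – 14 February 2019: 148 days at 3.7% → £1,264,000 × 3.7% × 148/365 = £18,963.4630
15 February – 31 July 2019: 167 days at 1.6% → £1,264,000 × 1.6% × 167/365 = £9,253.1726
Total = £28,216.6356

£28,216.64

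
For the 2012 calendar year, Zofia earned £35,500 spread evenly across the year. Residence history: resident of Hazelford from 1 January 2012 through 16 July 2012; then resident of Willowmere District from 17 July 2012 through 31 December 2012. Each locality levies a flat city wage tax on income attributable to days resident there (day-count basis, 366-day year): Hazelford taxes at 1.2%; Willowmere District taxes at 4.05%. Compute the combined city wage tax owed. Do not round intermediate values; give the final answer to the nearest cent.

£890.41

Hazelford, 1 January – 16 July 2012: 198 days → £35,500 × 1.2% × 198/366 = £230.4590
Willowmere District, 17 July – 31 December 2012: 168 days → £35,500 × 4.05% × 168/366 = £659.9508
Total = £890.4098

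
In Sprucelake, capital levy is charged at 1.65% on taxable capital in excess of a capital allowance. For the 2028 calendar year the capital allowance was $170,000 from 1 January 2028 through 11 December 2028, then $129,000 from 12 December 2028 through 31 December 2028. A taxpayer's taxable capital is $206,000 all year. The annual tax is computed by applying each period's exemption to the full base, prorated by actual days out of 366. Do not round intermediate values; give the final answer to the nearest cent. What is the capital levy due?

$630.97

1 January – 11 December 2028: 346 days, exemption $170,000 → ($206,000 − $170,000) × 1.65% × 346/366 = $561.5410
12 December – 31 December 2028: 20 days, exemption $129,000 → ($206,000 − $129,000) × 1.65% × 20/366 = $69.4262
Total = $630.9672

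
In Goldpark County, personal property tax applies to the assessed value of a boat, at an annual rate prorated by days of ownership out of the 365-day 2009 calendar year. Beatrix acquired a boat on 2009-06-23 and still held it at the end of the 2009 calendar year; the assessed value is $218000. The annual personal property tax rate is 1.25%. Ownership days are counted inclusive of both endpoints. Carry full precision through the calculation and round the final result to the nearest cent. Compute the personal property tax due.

Days held (2009-06-23 to 2009-12-31): 192 out of 365
Tax = $218000 × 1.25% × 192/365 = $1433.4247

$1433.42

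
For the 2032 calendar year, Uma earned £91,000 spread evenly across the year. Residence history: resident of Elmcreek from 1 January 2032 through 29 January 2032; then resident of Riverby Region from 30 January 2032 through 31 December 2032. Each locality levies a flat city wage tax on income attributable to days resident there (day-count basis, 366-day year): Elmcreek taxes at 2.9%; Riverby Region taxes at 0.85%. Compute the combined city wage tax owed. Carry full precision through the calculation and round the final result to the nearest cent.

Elmcreek, 1 January – 29 January 2032: 29 days → £91,000 × 2.9% × 29/366 = £209.1011
Riverby Region, 30 January – 31 December 2032: 337 days → £91,000 × 0.85% × 337/366 = £712.2117
Total = £921.3128

£921.31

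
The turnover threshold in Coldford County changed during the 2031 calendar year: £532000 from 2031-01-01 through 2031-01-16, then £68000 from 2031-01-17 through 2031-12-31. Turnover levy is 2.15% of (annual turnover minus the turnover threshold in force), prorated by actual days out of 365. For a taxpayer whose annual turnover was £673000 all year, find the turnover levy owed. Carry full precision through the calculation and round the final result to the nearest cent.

2031-01-01 to 2031-01-16: 16 days, exemption £532000 → (£673000 − £532000) × 2.15% × 16/365 = £132.8877
2031-01-17 to 2031-12-31: 349 days, exemption £68000 → (£673000 − £68000) × 2.15% × 349/365 = £12437.3082
Total = £12570.1959

£12570.20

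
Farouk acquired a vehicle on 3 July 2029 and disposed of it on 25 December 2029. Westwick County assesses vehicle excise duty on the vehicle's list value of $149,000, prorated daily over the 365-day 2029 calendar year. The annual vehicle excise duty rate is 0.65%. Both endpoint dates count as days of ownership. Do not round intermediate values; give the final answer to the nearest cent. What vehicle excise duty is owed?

Days held (3 July – 25 December 2029): 176 out of 365
Tax = $149,000 × 0.65% × 176/365 = $467.0027

$467.00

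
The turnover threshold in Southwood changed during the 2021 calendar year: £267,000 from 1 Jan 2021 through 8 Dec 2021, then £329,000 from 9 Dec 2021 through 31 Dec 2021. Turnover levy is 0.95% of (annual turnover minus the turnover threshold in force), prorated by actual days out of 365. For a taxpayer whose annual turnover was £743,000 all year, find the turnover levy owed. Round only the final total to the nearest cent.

£4,484.88

1 Jan – 8 Dec 2021: 342 days, exemption £267,000 → (£743,000 − £267,000) × 0.95% × 342/365 = £4,237.0521
9 Dec – 31 Dec 2021: 23 days, exemption £329,000 → (£743,000 − £329,000) × 0.95% × 23/365 = £247.8329
Total = £4,484.8849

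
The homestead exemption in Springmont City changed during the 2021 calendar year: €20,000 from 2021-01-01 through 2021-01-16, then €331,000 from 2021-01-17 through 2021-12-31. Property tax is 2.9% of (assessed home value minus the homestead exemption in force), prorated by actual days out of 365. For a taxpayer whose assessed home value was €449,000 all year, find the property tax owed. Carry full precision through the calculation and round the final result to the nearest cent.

2021-01-01 to 2021-01-16: 16 days, exemption €20,000 → (€449,000 − €20,000) × 2.9% × 16/365 = €545.3589
2021-01-17 to 2021-12-31: 349 days, exemption €331,000 → (€449,000 − €331,000) × 2.9% × 349/365 = €3,271.9945
Total = €3,817.3534

€3,817.35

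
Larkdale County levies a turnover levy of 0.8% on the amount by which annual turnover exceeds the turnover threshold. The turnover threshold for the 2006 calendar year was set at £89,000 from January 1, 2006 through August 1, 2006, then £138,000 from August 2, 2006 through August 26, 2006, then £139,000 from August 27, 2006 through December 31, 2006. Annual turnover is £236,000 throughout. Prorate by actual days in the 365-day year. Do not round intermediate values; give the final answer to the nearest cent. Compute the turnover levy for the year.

January 1 – August 1, 2006: 213 days, exemption £89,000 → (£236,000 − £89,000) × 0.8% × 213/365 = £686.2685
August 2 – August 26, 2006: 25 days, exemption £138,000 → (£236,000 − £138,000) × 0.8% × 25/365 = £53.6986
August 27 – December 31, 2006: 127 days, exemption £139,000 → (£236,000 − £139,000) × 0.8% × 127/365 = £270.0055
Total = £1,009.9726

£1,009.97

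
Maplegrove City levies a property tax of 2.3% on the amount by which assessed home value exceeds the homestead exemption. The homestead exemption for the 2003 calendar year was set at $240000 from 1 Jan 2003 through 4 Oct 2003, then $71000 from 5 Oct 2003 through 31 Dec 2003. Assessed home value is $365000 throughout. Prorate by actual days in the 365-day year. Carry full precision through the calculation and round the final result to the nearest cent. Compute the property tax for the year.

$3812.14

1 Jan – 4 Oct 2003: 277 days, exemption $240000 → ($365000 − $240000) × 2.3% × 277/365 = $2181.8493
5 Oct – 31 Dec 2003: 88 days, exemption $71000 → ($365000 − $71000) × 2.3% × 88/365 = $1630.2904
Total = $3812.1397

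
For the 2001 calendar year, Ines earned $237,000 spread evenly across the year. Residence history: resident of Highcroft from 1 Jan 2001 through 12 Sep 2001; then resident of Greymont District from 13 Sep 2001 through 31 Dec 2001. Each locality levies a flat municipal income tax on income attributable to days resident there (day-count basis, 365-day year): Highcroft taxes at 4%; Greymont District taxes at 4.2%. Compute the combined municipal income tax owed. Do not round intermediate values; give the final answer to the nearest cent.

Highcroft, 1 Jan – 12 Sep 2001: 255 days → $237,000 × 4% × 255/365 = $6,623.0137
Greymont District, 13 Sep – 31 Dec 2001: 110 days → $237,000 × 4.2% × 110/365 = $2,999.8356
Total = $9,622.8493

$9,622.85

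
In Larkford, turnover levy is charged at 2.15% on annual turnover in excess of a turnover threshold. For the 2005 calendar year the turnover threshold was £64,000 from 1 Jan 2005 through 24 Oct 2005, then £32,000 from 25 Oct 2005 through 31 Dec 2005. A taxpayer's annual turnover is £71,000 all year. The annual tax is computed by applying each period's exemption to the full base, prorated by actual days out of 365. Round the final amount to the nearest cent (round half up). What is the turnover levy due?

£278.68

1 Jan – 24 Oct 2005: 297 days, exemption £64,000 → (£71,000 − £64,000) × 2.15% × 297/365 = £122.4616
25 Oct – 31 Dec 2005: 68 days, exemption £32,000 → (£71,000 − £32,000) × 2.15% × 68/365 = £156.2137
Total = £278.6753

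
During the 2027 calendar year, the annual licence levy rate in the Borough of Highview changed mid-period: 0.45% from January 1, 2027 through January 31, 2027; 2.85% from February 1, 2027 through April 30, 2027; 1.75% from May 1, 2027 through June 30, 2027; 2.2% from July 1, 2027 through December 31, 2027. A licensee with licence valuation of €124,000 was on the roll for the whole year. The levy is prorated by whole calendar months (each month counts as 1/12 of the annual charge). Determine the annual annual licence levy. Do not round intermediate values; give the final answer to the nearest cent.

January 1 – January 31, 2027: 1 month at 0.45% → €124,000 × 0.45% × 1/12 = €46.5000
February 1 – April 30, 2027: 3 months at 2.85% → €124,000 × 2.85% × 3/12 = €883.5000
May 1 – June 30, 2027: 2 months at 1.75% → €124,000 × 1.75% × 2/12 = €361.6667
July 1 – December 31, 2027: 6 months at 2.2% → €124,000 × 2.2% × 6/12 = €1,364.0000
Total = €2,655.6667

€2,655.67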